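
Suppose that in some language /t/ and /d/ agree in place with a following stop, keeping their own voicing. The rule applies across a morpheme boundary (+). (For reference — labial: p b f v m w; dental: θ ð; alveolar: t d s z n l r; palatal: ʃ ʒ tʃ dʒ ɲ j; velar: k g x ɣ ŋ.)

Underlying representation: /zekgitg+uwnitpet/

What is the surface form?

/t/ before /g/ (velar) → [k]
/t/ before /p/ (labial) → [p]

[zekgikg+uwnippet]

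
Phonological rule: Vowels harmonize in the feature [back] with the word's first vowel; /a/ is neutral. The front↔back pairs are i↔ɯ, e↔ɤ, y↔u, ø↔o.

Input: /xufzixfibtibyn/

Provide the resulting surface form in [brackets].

[xufzɯxfɯbtɯbun]

/i/ harmonizes with /u/ ([+back]) → [ɯ]
/i/ harmonizes with /u/ ([+back]) → [ɯ]
/i/ harmonizes with /u/ ([+back]) → [ɯ]
/y/ harmonizes with /u/ ([+back]) → [u]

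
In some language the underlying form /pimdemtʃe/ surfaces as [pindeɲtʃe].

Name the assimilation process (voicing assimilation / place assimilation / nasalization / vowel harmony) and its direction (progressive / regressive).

place assimilation, regressive

/m/→[n] /m/→[ɲ].
Each target copies a feature from the following segment, so the direction is regressive.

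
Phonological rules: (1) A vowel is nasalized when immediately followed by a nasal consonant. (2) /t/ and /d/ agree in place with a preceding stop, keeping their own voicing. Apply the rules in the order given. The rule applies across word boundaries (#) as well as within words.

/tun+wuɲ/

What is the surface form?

Rule 1: /u/ before nasal /n/ → [ũ]
Rule 1: /u/ before nasal /ɲ/ → [ũ]
After rule 1: tũn+wũɲ
Rule 2: no segment meets the rule's conditions; no change.

[tũn+wũɲ]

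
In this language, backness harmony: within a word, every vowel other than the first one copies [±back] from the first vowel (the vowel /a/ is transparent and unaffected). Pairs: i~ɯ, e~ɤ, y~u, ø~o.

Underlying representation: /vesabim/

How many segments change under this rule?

0

No segment meets the rule's conditions.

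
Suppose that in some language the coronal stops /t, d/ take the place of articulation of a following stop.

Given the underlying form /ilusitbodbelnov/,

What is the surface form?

[ilusipbobbelnov]

/t/ before /b/ (labial) → [p]
/d/ before /b/ (labial) → [b]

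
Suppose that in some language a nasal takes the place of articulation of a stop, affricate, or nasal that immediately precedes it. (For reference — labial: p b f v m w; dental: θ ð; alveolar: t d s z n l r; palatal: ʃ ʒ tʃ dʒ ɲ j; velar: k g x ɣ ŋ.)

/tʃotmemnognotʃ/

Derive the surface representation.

/m/ after /t/ (alveolar) → [n]
/n/ after /m/ (labial) → [m]
/n/ after /g/ (velar) → [ŋ]

[tʃotnemmogŋotʃ]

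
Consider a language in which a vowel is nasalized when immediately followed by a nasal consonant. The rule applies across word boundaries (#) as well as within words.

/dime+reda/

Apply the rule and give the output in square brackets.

[dĩme+reda]

/i/ before nasal /m/ → [ĩ]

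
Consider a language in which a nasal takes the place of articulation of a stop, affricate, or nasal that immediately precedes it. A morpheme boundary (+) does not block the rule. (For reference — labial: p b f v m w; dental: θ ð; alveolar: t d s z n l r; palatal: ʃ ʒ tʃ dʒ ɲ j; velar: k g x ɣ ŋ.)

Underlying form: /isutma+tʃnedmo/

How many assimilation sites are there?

3

/m/ after /t/ (alveolar) → [n]
/n/ after /tʃ/ (palatal) → [ɲ]
/m/ after /d/ (alveolar) → [n]
3 segments change.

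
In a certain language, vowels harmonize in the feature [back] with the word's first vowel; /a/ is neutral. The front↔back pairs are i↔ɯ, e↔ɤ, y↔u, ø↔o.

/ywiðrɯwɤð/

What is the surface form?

/ɯ/ harmonizes with /y/ ([-back]) → [i]
/ɤ/ harmonizes with /y/ ([-back]) → [e]

[ywiðriweð]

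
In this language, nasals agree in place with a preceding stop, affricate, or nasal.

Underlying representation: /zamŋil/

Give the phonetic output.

/ŋ/ after /m/ (labial) → [m]

[zammil]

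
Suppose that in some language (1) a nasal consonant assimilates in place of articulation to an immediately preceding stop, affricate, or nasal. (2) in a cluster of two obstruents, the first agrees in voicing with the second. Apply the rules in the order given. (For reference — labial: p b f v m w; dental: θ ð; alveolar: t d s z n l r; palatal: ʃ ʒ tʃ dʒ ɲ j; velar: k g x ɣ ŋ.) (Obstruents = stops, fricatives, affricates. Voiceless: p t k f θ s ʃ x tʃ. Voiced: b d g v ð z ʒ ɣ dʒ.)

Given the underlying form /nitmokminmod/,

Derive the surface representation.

[nitnokŋinnod]

Rule 1: /m/ after /t/ (alveolar) → [n]
Rule 1: /m/ after /k/ (velar) → [ŋ]
Rule 1: /m/ after /n/ (alveolar) → [n]
After rule 1: nitnokŋinnod
Rule 2: no segment meets the rule's conditions; no change.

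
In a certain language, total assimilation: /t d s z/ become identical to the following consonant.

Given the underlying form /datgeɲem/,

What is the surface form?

/t/ before /g/ → [g] (total assimilation)

[daggeɲem]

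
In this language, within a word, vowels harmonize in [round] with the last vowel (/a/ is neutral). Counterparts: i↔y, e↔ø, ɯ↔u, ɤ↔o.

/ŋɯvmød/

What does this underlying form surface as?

/ɯ/ harmonizes with /ø/ ([+round]) → [u]

[ŋuvmød]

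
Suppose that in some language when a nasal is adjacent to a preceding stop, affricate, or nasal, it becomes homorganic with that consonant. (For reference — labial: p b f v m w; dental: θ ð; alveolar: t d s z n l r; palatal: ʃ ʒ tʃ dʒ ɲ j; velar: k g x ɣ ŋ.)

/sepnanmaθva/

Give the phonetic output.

/n/ after /p/ (labial) → [m]
/m/ after /n/ (alveolar) → [n]

[sepmannaθva]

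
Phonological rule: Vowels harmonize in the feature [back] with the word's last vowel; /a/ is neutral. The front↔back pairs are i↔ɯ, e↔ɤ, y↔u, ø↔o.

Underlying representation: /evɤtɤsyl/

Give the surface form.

[evetesyl]

/ɤ/ harmonizes with /y/ ([-back]) → [e]
/ɤ/ harmonizes with /y/ ([-back]) → [e]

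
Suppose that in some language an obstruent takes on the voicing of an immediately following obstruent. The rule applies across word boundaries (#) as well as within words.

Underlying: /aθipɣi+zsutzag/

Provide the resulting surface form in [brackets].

/p/ before /ɣ/ (voiced) → [b]
/z/ before /s/ (voiceless) → [s]
/t/ before /z/ (voiced) → [d]

[aθibɣi+ssudzag]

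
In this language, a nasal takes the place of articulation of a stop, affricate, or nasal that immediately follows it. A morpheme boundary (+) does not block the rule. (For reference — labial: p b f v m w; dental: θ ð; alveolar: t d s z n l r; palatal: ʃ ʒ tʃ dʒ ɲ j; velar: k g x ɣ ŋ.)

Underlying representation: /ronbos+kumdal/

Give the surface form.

/n/ before /b/ (labial) → [m]
/m/ before /d/ (alveolar) → [n]

[rombos+kundal]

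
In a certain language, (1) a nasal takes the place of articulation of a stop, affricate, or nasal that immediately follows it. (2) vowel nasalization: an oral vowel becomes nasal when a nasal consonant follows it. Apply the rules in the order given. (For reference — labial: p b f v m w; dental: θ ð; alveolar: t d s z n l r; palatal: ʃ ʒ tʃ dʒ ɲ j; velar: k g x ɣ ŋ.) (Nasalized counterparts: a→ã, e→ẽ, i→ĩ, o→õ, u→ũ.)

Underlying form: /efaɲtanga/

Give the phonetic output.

Rule 1: /ɲ/ before /t/ (alveolar) → [n]
Rule 1: /n/ before /g/ (velar) → [ŋ]
After rule 1: efantaŋga
Rule 2: /a/ before nasal /n/ → [ã]
Rule 2: /a/ before nasal /ŋ/ → [ã]

[efãntãŋga]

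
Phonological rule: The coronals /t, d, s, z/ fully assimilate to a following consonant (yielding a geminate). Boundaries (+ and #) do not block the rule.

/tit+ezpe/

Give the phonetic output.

/z/ before /p/ → [p] (total assimilation)

[tit+eppe]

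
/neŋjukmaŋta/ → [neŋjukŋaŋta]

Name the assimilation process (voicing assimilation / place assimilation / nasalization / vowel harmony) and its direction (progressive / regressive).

place assimilation, progressive

/m/→[ŋ].
Each target copies a feature from the preceding segment, so the direction is progressive.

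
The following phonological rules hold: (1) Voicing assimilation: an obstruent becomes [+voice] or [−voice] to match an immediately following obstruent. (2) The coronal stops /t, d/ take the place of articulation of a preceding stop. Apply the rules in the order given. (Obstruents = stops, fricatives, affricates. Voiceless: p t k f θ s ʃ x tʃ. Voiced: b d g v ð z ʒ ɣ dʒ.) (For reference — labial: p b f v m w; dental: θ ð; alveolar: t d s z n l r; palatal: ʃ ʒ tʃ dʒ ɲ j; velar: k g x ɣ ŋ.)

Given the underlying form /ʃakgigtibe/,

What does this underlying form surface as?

[ʃaggikkibe]

Rule 1: /k/ before /g/ (voiced) → [g]
Rule 1: /g/ before /t/ (voiceless) → [k]
After rule 1: ʃaggiktibe
Rule 2: /t/ after /k/ (velar) → [k]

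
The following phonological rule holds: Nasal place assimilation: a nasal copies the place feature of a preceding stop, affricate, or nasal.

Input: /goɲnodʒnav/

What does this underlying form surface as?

[goɲɲodʒɲav]

/n/ after /ɲ/ (palatal) → [ɲ]
/n/ after /dʒ/ (palatal) → [ɲ]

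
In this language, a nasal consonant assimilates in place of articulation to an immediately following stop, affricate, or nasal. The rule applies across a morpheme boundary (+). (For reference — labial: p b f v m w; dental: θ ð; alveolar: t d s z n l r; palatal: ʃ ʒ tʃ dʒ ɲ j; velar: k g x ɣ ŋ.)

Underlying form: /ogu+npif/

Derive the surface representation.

/n/ before /p/ (labial) → [m]

[ogu+mpif]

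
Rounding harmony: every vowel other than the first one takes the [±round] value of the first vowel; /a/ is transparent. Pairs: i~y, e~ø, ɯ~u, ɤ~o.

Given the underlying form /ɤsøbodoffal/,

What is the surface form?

[ɤsebɤdɤffal]

/ø/ harmonizes with /ɤ/ ([-round]) → [e]
/o/ harmonizes with /ɤ/ ([-round]) → [ɤ]
/o/ harmonizes with /ɤ/ ([-round]) → [ɤ]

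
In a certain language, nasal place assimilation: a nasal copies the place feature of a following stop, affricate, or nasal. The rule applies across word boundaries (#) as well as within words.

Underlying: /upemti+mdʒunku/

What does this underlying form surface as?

[upenti+ɲdʒuŋku]

/m/ before /t/ (alveolar) → [n]
/m/ before /dʒ/ (palatal) → [ɲ]
/n/ before /k/ (velar) → [ŋ]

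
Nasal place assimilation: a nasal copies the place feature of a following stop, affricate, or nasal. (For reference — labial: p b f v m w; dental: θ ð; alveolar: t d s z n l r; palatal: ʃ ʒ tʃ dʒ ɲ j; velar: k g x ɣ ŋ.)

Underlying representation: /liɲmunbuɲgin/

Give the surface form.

/ɲ/ before /m/ (labial) → [m]
/n/ before /b/ (labial) → [m]
/ɲ/ before /g/ (velar) → [ŋ]

[limmumbuŋgin]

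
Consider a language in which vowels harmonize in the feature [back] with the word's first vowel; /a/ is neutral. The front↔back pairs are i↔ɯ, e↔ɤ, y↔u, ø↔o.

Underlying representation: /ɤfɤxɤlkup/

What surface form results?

no segment meets the rule's conditions; no change.

[ɤfɤxɤlkup]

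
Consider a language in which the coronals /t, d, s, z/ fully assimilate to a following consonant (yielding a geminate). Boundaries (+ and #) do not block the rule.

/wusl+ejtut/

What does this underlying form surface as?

/s/ before /l/ → [l] (total assimilation)

[wull+ejtut]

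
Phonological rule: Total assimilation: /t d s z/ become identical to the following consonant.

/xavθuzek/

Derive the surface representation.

no segment meets the rule's conditions; no change.

[xavθuzek]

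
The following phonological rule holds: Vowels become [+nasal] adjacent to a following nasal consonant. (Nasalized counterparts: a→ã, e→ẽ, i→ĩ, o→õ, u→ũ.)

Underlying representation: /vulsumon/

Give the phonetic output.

/u/ before nasal /m/ → [ũ]
/o/ before nasal /n/ → [õ]

[vulsũmõn]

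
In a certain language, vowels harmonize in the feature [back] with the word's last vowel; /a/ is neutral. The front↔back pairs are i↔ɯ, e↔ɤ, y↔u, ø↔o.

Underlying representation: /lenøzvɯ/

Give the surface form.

[lɤnozvɯ]

/e/ harmonizes with /ɯ/ ([+back]) → [ɤ]
/ø/ harmonizes with /ɯ/ ([+back]) → [o]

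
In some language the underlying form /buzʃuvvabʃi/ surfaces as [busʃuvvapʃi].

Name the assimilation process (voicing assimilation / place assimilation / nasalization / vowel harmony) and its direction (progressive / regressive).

/z/→[s] /b/→[p].
Each target copies a feature from the following segment, so the direction is regressive.

voicing assimilation, regressive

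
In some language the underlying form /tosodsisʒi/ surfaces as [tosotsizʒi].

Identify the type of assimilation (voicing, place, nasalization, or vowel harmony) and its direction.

voicing assimilation, regressive

/d/→[t] /s/→[z].
Each target copies a feature from the following segment, so the direction is regressive.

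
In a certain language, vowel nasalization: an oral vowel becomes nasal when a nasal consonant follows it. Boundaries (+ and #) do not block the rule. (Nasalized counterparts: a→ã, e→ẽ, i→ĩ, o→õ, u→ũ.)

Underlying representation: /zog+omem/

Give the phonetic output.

/o/ before nasal /m/ → [õ]
/e/ before nasal /m/ → [ẽ]

[zog+õmẽm]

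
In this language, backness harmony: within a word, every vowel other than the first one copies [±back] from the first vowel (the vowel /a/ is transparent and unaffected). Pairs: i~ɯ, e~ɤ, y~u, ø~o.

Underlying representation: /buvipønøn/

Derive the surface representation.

[buvɯponon]

/i/ harmonizes with /u/ ([+back]) → [ɯ]
/ø/ harmonizes with /u/ ([+back]) → [o]
/ø/ harmonizes with /u/ ([+back]) → [o]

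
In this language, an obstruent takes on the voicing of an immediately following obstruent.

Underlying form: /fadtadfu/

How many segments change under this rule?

2

/d/ before /t/ (voiceless) → [t]
/d/ before /f/ (voiceless) → [t]
2 segments change.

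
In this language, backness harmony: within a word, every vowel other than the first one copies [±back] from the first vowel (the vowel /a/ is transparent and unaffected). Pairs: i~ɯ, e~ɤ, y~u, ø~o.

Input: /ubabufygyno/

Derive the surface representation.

/y/ harmonizes with /u/ ([+back]) → [u]
/y/ harmonizes with /u/ ([+back]) → [u]

[ubabufuguno]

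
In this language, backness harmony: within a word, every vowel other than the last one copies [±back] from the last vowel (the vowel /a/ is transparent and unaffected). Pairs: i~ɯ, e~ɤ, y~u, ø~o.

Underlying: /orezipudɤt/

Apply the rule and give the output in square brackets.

/e/ harmonizes with /ɤ/ ([+back]) → [ɤ]
/i/ harmonizes with /ɤ/ ([+back]) → [ɯ]

[orɤzɯpudɤt]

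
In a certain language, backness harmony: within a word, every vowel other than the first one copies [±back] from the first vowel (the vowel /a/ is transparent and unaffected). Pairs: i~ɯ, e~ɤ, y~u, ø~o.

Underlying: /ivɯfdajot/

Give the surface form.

/ɯ/ harmonizes with /i/ ([-back]) → [i]
/o/ harmonizes with /i/ ([-back]) → [ø]

[ivifdajøt]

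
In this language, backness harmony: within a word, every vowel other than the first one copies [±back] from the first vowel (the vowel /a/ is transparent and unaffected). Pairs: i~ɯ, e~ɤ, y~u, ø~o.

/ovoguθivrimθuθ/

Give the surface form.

/i/ harmonizes with /o/ ([+back]) → [ɯ]
/i/ harmonizes with /o/ ([+back]) → [ɯ]

[ovoguθɯvrɯmθuθ]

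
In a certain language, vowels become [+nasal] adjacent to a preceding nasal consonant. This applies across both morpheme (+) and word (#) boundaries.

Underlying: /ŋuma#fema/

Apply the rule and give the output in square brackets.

[ŋũmã#femã]

/u/ after nasal /ŋ/ → [ũ]
/a/ after nasal /m/ → [ã]
/a/ after nasal /m/ → [ã]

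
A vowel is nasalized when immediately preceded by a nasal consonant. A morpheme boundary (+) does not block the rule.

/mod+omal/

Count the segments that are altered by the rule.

/o/ after nasal /m/ → [õ]
/a/ after nasal /m/ → [ã]
2 segments change.

2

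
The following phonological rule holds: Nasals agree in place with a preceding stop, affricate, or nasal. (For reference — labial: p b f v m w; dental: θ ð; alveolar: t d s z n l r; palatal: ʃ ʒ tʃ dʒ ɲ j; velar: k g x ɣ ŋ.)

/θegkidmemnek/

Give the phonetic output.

[θegkidnemmek]

/m/ after /d/ (alveolar) → [n]
/n/ after /m/ (labial) → [m]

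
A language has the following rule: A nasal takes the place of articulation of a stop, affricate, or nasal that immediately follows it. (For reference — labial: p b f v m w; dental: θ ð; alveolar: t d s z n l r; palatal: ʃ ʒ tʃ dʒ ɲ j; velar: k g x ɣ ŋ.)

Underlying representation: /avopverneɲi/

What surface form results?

[avopverneɲi]

no segment meets the rule's conditions; no change.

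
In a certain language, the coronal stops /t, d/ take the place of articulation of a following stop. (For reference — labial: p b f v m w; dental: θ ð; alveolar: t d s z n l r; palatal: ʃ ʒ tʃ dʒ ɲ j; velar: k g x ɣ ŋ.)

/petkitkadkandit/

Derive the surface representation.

[pekkikkagkandit]

/t/ before /k/ (velar) → [k]
/t/ before /k/ (velar) → [k]
/d/ before /k/ (velar) → [g]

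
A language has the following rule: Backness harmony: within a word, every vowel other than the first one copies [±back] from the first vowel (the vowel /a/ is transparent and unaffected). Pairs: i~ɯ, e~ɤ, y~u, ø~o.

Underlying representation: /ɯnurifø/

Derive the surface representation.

[ɯnurɯfo]

/i/ harmonizes with /ɯ/ ([+back]) → [ɯ]
/ø/ harmonizes with /ɯ/ ([+back]) → [o]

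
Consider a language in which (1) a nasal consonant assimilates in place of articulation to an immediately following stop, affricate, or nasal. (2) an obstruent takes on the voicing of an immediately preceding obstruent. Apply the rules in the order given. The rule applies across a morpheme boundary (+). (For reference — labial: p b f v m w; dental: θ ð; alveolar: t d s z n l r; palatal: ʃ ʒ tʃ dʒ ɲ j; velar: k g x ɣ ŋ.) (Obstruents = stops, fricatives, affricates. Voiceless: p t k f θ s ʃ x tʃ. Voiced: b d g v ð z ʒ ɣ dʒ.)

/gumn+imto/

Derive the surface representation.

Rule 1: /m/ before /n/ (alveolar) → [n]
Rule 1: /m/ before /t/ (alveolar) → [n]
After rule 1: gunn+into
Rule 2: no segment meets the rule's conditions; no change.

[gunn+into]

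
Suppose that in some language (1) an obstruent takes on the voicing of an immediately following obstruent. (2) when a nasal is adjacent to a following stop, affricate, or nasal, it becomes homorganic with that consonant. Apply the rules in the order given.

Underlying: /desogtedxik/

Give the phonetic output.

Rule 1: /g/ before /t/ (voiceless) → [k]
Rule 1: /d/ before /x/ (voiceless) → [t]
After rule 1: desoktetxik
Rule 2: no segment meets the rule's conditions; no change.

[desoktetxik]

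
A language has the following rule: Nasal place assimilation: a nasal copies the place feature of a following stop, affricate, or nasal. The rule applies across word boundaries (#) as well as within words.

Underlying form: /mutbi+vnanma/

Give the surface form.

/n/ before /m/ (labial) → [m]

[mutbi+vnamma]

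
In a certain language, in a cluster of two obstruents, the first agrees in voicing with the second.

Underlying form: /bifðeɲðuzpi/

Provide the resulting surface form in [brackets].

/f/ before /ð/ (voiced) → [v]
/z/ before /p/ (voiceless) → [s]

[bivðeɲðuspi]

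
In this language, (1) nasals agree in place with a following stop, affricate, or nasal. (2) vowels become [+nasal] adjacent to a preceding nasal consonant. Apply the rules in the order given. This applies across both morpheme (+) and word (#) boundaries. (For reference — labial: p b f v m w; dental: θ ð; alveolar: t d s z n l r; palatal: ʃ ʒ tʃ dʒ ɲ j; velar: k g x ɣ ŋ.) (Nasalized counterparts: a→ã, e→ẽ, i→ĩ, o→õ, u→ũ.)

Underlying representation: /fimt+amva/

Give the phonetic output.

Rule 1: /m/ before /t/ (alveolar) → [n]
After rule 1: fint+amva
Rule 2: no segment meets the rule's conditions; no change.

[fint+amva]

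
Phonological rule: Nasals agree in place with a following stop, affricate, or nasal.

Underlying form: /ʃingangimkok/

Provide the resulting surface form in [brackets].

/n/ before /g/ (velar) → [ŋ]
/n/ before /g/ (velar) → [ŋ]
/m/ before /k/ (velar) → [ŋ]

[ʃiŋgaŋgiŋkok]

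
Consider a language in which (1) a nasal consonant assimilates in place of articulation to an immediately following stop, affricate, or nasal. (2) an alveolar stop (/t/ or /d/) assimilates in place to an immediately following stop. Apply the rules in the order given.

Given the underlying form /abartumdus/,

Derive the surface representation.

Rule 1: /m/ before /d/ (alveolar) → [n]
After rule 1: abartundus
Rule 2: no segment meets the rule's conditions; no change.

[abartundus]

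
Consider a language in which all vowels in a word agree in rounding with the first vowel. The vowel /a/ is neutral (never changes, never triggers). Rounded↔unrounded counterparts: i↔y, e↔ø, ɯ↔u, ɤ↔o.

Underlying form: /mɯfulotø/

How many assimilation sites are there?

/u/ harmonizes with /ɯ/ ([-round]) → [ɯ]
/o/ harmonizes with /ɯ/ ([-round]) → [ɤ]
/ø/ harmonizes with /ɯ/ ([-round]) → [e]
3 segments change.

3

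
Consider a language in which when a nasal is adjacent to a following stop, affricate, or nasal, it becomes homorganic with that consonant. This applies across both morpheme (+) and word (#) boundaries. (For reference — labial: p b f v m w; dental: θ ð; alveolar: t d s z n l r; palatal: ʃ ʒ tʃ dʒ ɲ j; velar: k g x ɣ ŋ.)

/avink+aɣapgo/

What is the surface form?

/n/ before /k/ (velar) → [ŋ]

[aviŋk+aɣapgo]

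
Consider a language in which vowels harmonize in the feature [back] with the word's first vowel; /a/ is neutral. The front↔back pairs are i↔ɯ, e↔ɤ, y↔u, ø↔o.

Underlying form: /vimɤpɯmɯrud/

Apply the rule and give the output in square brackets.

[vimepimiryd]

/ɤ/ harmonizes with /i/ ([-back]) → [e]
/ɯ/ harmonizes with /i/ ([-back]) → [i]
/ɯ/ harmonizes with /i/ ([-back]) → [i]
/u/ harmonizes with /i/ ([-back]) → [y]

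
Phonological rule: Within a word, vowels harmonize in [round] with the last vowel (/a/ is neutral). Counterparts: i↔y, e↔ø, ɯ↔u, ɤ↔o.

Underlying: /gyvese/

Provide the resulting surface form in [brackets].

/y/ harmonizes with /e/ ([-round]) → [i]

[givese]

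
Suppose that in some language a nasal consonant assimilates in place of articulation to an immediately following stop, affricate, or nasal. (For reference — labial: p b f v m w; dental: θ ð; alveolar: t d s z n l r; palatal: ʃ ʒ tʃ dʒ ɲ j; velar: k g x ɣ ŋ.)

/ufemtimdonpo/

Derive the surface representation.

[ufentindompo]

/m/ before /t/ (alveolar) → [n]
/m/ before /d/ (alveolar) → [n]
/n/ before /p/ (labial) → [m]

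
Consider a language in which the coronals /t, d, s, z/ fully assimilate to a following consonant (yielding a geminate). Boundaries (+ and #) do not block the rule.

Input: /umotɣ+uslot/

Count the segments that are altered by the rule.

2

/t/ before /ɣ/ → [ɣ] (total assimilation)
/s/ before /l/ → [l] (total assimilation)
2 segments change.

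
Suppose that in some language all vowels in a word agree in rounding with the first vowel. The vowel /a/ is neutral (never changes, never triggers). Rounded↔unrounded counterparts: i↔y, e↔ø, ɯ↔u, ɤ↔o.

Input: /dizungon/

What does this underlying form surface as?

/u/ harmonizes with /i/ ([-round]) → [ɯ]
/o/ harmonizes with /i/ ([-round]) → [ɤ]

[dizɯngɤn]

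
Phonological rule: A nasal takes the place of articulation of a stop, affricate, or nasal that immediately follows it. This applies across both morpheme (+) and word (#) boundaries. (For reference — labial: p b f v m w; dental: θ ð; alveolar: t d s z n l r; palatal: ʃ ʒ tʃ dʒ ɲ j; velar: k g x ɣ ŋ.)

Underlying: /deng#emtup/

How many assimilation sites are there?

/n/ before /g/ (velar) → [ŋ]
/m/ before /t/ (alveolar) → [n]
2 segments change.

2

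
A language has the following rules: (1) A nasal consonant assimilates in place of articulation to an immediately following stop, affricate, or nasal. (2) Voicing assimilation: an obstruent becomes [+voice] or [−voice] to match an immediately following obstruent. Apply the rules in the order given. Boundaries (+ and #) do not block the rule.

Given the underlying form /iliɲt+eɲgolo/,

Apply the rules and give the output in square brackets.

Rule 1: /ɲ/ before /t/ (alveolar) → [n]
Rule 1: /ɲ/ before /g/ (velar) → [ŋ]
After rule 1: ilint+eŋgolo
Rule 2: no segment meets the rule's conditions; no change.

[ilint+eŋgolo]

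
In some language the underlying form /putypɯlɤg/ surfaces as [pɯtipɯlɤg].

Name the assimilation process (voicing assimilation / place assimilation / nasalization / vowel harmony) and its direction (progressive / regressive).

/u/→[ɯ] /y/→[i].
Vowels agree with the last vowel, so the harmony is regressive.

vowel harmony, regressive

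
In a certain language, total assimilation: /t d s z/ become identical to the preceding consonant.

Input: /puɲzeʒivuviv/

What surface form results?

[puɲɲeʒivuviv]

/z/ after /ɲ/ → [ɲ] (total assimilation)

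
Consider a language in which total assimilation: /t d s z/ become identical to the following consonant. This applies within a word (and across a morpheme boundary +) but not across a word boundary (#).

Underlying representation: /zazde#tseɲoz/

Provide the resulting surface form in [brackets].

/z/ before /d/ → [d] (total assimilation)
/t/ before /s/ → [s] (total assimilation)

[zadde#sseɲoz]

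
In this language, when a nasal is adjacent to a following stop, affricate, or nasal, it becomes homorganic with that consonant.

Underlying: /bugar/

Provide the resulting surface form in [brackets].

no segment meets the rule's conditions; no change.

[bugar]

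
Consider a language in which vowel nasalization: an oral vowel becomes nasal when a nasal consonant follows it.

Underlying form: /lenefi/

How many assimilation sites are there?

/e/ before nasal /n/ → [ẽ]
1 segment changes.

1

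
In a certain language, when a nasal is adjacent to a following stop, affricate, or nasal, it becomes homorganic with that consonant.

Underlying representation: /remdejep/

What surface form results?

[rendejep]

/m/ before /d/ (alveolar) → [n]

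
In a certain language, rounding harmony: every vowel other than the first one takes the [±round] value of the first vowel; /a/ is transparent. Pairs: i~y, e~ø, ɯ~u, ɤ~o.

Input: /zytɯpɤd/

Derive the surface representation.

/ɯ/ harmonizes with /y/ ([+round]) → [u]
/ɤ/ harmonizes with /y/ ([+round]) → [o]

[zytupod]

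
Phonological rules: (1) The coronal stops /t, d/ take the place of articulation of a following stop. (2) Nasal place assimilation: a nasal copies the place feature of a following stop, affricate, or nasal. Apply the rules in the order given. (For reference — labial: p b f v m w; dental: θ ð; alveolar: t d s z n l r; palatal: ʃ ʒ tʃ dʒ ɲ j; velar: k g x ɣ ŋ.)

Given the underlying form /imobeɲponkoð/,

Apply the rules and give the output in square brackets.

[imobempoŋkoð]

Rule 1: no segment meets the rule's conditions; no change.
After rule 1: imobeɲponkoð
Rule 2: /ɲ/ before /p/ (labial) → [m]
Rule 2: /n/ before /k/ (velar) → [ŋ]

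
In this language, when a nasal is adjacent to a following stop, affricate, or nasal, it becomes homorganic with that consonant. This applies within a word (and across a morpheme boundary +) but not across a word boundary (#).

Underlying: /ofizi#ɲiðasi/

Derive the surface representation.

no segment meets the rule's conditions; no change.

[ofizi#ɲiðasi]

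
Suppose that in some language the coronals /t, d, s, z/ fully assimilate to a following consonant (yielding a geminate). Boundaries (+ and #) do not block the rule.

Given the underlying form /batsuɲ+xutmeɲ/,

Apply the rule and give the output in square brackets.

/t/ before /s/ → [s] (total assimilation)
/t/ before /m/ → [m] (total assimilation)

[bassuɲ+xummeɲ]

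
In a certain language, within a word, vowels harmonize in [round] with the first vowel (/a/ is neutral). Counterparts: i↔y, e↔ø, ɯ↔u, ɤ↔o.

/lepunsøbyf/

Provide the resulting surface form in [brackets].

/u/ harmonizes with /e/ ([-round]) → [ɯ]
/ø/ harmonizes with /e/ ([-round]) → [e]
/y/ harmonizes with /e/ ([-round]) → [i]

[lepɯnsebif]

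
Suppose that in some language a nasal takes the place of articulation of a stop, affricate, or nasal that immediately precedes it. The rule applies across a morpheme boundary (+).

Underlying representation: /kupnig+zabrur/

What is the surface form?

/n/ after /p/ (labial) → [m]

[kupmig+zabrur]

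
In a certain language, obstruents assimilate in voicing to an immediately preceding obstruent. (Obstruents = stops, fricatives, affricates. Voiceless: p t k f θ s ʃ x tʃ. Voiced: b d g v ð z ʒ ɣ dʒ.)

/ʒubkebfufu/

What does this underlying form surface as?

/k/ after /b/ (voiced) → [g]
/f/ after /b/ (voiced) → [v]

[ʒubgebvufu]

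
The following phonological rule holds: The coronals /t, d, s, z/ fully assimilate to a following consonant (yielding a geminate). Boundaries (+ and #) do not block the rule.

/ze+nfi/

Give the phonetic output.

no segment meets the rule's conditions; no change.

[ze+nfi]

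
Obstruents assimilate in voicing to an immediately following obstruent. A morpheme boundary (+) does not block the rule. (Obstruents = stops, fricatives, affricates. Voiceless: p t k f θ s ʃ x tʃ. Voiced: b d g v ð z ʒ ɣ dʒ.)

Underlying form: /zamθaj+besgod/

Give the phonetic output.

/s/ before /g/ (voiced) → [z]

[zamθaj+bezgod]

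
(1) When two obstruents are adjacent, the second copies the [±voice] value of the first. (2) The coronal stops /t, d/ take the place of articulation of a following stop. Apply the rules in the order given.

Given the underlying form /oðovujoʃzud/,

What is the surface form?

Rule 1: /z/ after /ʃ/ (voiceless) → [s]
After rule 1: oðovujoʃsud
Rule 2: no segment meets the rule's conditions; no change.

[oðovujoʃsud]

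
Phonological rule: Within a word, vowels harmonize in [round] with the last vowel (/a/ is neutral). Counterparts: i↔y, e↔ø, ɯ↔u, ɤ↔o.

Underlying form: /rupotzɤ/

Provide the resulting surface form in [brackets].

/u/ harmonizes with /ɤ/ ([-round]) → [ɯ]
/o/ harmonizes with /ɤ/ ([-round]) → [ɤ]

[rɯpɤtzɤ]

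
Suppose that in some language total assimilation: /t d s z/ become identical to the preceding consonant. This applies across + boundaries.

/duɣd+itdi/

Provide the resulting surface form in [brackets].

[duɣɣ+itti]

/d/ after /ɣ/ → [ɣ] (total assimilation)
/d/ after /t/ → [t] (total assimilation)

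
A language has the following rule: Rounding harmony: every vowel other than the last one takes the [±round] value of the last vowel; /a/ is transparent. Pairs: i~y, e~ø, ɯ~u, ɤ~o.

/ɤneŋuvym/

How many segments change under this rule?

/ɤ/ harmonizes with /y/ ([+round]) → [o]
/e/ harmonizes with /y/ ([+round]) → [ø]
2 segments change.

2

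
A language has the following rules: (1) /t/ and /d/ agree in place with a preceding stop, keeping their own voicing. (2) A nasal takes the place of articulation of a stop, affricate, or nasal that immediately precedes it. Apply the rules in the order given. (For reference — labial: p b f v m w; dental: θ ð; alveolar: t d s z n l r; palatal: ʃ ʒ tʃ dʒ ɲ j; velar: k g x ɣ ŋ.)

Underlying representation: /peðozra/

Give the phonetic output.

Rule 1: no segment meets the rule's conditions; no change.
After rule 1: peðozra
Rule 2: no segment meets the rule's conditions; no change.

[peðozra]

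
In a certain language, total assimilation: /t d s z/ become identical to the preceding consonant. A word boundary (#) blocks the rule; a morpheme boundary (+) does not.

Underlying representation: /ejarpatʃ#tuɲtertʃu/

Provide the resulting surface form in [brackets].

/t/ after /ɲ/ → [ɲ] (total assimilation)

[ejarpatʃ#tuɲɲertʃu]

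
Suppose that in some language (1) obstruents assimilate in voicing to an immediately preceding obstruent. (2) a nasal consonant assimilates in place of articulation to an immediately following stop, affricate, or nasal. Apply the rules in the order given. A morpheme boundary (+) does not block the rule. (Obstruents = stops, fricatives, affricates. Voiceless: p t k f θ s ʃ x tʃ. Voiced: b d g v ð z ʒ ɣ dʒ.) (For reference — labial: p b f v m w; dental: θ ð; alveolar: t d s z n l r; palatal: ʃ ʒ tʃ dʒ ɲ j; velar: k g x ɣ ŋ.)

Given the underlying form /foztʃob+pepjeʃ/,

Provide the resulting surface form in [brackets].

[fozdʒob+bepjeʃ]

Rule 1: /tʃ/ after /z/ (voiced) → [dʒ]
Rule 1: /p/ after /b/ (voiced) → [b]
After rule 1: fozdʒob+bepjeʃ
Rule 2: no segment meets the rule's conditions; no change.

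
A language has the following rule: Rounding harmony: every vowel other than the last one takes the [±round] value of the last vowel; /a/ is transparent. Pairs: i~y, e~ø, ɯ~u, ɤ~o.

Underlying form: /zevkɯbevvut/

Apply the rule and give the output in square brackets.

[zøvkubøvvut]

/e/ harmonizes with /u/ ([+round]) → [ø]
/ɯ/ harmonizes with /u/ ([+round]) → [u]
/e/ harmonizes with /u/ ([+round]) → [ø]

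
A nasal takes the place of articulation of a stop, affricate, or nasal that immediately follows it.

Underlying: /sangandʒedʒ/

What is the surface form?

[saŋgaɲdʒedʒ]

/n/ before /g/ (velar) → [ŋ]
/n/ before /dʒ/ (palatal) → [ɲ]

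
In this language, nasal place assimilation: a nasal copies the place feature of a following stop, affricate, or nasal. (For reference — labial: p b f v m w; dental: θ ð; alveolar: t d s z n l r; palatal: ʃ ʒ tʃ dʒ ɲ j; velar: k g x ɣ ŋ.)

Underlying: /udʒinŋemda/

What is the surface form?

[udʒiŋŋenda]

/n/ before /ŋ/ (velar) → [ŋ]
/m/ before /d/ (alveolar) → [n]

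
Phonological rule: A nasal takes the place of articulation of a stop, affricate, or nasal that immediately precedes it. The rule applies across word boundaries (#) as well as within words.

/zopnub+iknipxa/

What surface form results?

/n/ after /p/ (labial) → [m]
/n/ after /k/ (velar) → [ŋ]

[zopmub+ikŋipxa]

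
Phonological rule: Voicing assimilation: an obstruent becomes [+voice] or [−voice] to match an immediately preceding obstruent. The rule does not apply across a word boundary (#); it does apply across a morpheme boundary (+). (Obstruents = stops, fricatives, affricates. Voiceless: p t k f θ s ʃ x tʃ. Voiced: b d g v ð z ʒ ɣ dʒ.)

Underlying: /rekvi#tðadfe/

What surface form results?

/v/ after /k/ (voiceless) → [f]
/ð/ after /t/ (voiceless) → [θ]
/f/ after /d/ (voiced) → [v]

[rekfi#tθadve]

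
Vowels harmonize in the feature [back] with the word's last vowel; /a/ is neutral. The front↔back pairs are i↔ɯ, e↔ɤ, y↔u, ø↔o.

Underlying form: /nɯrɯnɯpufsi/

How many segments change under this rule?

/ɯ/ harmonizes with /i/ ([-back]) → [i]
/ɯ/ harmonizes with /i/ ([-back]) → [i]
/ɯ/ harmonizes with /i/ ([-back]) → [i]
/u/ harmonizes with /i/ ([-back]) → [y]
4 segments change.

4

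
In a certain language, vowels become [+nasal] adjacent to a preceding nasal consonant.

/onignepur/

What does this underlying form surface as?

/i/ after nasal /n/ → [ĩ]
/e/ after nasal /n/ → [ẽ]

[onĩgnẽpur]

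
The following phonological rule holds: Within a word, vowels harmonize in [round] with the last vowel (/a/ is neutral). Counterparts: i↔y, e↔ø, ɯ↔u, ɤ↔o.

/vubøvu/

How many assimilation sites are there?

0

No segment meets the rule's conditions.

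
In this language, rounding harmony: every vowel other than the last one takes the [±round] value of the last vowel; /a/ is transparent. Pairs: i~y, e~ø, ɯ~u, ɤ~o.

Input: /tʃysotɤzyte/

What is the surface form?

/y/ harmonizes with /e/ ([-round]) → [i]
/o/ harmonizes with /e/ ([-round]) → [ɤ]
/y/ harmonizes with /e/ ([-round]) → [i]

[tʃisɤtɤzite]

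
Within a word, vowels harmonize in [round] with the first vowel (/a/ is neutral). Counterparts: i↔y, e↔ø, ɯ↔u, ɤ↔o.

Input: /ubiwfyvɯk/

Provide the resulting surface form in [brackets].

/i/ harmonizes with /u/ ([+round]) → [y]
/ɯ/ harmonizes with /u/ ([+round]) → [u]

[ubywfyvuk]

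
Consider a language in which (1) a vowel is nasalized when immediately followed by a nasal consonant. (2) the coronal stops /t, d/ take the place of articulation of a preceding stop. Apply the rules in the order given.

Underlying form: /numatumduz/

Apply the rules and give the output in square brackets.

[nũmatũmduz]

Rule 1: /u/ before nasal /m/ → [ũ]
Rule 1: /u/ before nasal /m/ → [ũ]
After rule 1: nũmatũmduz
Rule 2: no segment meets the rule's conditions; no change.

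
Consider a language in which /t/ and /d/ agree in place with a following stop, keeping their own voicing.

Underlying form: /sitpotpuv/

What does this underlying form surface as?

[sippoppuv]

/t/ before /p/ (labial) → [p]
/t/ before /p/ (labial) → [p]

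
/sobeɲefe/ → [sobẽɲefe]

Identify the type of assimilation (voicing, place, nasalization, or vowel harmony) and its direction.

nasalization, regressive

/e/→[ẽ].
Each target copies a feature from the following segment, so the direction is regressive.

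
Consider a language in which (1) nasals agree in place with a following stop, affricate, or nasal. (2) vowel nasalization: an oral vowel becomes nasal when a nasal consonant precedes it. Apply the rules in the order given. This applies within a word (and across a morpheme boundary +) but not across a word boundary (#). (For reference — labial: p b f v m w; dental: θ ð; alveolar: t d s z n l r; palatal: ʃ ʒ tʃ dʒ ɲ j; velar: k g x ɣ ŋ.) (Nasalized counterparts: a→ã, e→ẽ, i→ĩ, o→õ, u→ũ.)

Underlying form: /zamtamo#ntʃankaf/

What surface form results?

Rule 1: /m/ before /t/ (alveolar) → [n]
Rule 1: /n/ before /tʃ/ (palatal) → [ɲ]
Rule 1: /n/ before /k/ (velar) → [ŋ]
After rule 1: zantamo#ɲtʃaŋkaf
Rule 2: /o/ after nasal /m/ → [õ]

[zantamõ#ɲtʃaŋkaf]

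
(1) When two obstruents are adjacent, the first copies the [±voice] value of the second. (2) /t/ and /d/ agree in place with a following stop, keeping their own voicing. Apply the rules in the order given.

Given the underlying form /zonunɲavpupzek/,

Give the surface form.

[zonunɲafpubzek]

Rule 1: /v/ before /p/ (voiceless) → [f]
Rule 1: /p/ before /z/ (voiced) → [b]
After rule 1: zonunɲafpubzek
Rule 2: no segment meets the rule's conditions; no change.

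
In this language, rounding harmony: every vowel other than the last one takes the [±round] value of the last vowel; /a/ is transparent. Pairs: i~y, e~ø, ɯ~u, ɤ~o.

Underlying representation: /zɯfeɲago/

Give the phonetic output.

/ɯ/ harmonizes with /o/ ([+round]) → [u]
/e/ harmonizes with /o/ ([+round]) → [ø]

[zuføɲago]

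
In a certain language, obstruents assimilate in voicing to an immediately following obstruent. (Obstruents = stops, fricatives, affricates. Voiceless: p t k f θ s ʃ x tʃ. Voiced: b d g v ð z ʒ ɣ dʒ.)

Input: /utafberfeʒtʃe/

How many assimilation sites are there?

/f/ before /b/ (voiced) → [v]
/ʒ/ before /tʃ/ (voiceless) → [ʃ]
2 segments change.

2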